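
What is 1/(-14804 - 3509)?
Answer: -1/18313 ≈ -5.4606e-5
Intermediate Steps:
1/(-14804 - 3509) = 1/(-18313) = -1/18313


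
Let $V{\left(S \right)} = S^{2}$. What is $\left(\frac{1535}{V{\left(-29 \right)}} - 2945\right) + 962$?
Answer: $- \frac{1666168}{841} \approx -1981.2$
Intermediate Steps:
$\left(\frac{1535}{V{\left(-29 \right)}} - 2945\right) + 962 = \left(\frac{1535}{\left(-29\right)^{2}} - 2945\right) + 962 = \left(\frac{1535}{841} - 2945\right) + 962 = - \frac{2475210}{841} + 962 = - \frac{1666168}{841}$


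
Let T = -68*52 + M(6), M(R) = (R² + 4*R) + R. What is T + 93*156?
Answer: 11038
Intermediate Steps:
M(R) = R² + 5*R
T = -3470 (T = -68*52 + 6*(5 + 6) = -3536 + 6*11 = -3536 + 66 = -3470)
T + 93*156 = -3470 + 93*156 = -3470 + 14508 = 11038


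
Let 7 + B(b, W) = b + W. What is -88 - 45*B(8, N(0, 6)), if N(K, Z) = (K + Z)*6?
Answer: -1753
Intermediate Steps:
N(K, Z) = 6*K + 6*Z
B(b, W) = -7 + W + b (B(b, W) = -7 + (b + W) = -7 + (W + b) = -7 + W + b)
-88 - 45*B(8, N(0, 6)) = -88 - 45*(-7 + (6*0 + 6*6) + 8) = -88 - 45*(-7 + (0 + 36) + 8) = -88 - 45*(-7 + 36 + 8) = -88 - 45*37 = -88 - 1665 = -1753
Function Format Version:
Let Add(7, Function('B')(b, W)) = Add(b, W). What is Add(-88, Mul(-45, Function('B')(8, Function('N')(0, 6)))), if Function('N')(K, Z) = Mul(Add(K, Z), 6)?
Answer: -1753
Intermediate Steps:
Function('N')(K, Z) = Add(Mul(6, K), Mul(6, Z))
Function('B')(b, W) = Add(-7, W, b) (Function('B')(b, W) = Add(-7, Add(b, W)) = Add(-7, Add(W, b)) = Add(-7, W, b))
Add(-88, Mul(-45, Function('B')(8, Function('N')(0, 6)))) = Add(-88, Mul(-45, Add(-7, Add(Mul(6, 0), Mul(6, 6)), 8))) = Add(-88, Mul(-45, Add(-7, Add(0, 36), 8))) = Add(-88, Mul(-45, Add(-7, 36, 8))) = Add(-88, Mul(-45, 37)) = Add(-88, -1665) = -1753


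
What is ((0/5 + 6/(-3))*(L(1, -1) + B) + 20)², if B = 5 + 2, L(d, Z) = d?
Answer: 16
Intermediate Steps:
B = 7
((0/5 + 6/(-3))*(L(1, -1) + B) + 20)² = ((0/5 + 6/(-3))*(1 + 7) + 20)² = ((0*(⅕) + 6*(-⅓))*8 + 20)² = ((0 - 2)*8 + 20)² = (-2*8 + 20)² = (-16 + 20)² = 4² = 16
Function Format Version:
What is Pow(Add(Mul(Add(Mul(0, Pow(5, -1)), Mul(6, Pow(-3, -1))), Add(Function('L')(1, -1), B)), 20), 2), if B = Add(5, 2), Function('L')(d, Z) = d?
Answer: 16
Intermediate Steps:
B = 7
Pow(Add(Mul(Add(Mul(0, Pow(5, -1)), Mul(6, Pow(-3, -1))), Add(Function('L')(1, -1), B)), 20), 2) = Pow(Add(Mul(Add(Mul(0, Pow(5, -1)), Mul(6, Pow(-3, -1))), Add(1, 7)), 20), 2) = Pow(Add(Mul(Add(Mul(0, Rational(1, 5)), Mul(6, Rational(-1, 3))), 8), 20), 2) = Pow(Add(Mul(Add(0, -2), 8), 20), 2) = Pow(Add(Mul(-2, 8), 20), 2) = Pow(Add(-16, 20), 2) = Pow(4, 2) = 16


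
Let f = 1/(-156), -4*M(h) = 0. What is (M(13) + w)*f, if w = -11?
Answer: 11/156 ≈ 0.070513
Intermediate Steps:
M(h) = 0 (M(h) = -1/4*0 = 0)
f = -1/156 ≈ -0.0064103
(M(13) + w)*f = (0 - 11)*(-1/156) = -11*(-1/156) = 11/156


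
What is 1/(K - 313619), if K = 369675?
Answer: 1/56056 ≈ 1.7839e-5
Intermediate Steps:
1/(K - 313619) = 1/(369675 - 313619) = 1/56056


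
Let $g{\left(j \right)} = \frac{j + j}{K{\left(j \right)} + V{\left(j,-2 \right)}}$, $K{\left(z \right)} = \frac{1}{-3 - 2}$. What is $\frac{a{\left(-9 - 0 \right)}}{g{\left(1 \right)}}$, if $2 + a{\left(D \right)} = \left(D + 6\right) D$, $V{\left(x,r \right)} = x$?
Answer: $10$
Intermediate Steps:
$K{\left(z \right)} = - \frac{1}{5}$ ($K{\left(z \right)} = \frac{1}{-5} = - \frac{1}{5}$)
$g{\left(j \right)} = \frac{2 j}{- \frac{1}{5} + j}$ ($g{\left(j \right)} = \frac{j + j}{- \frac{1}{5} + j} = \frac{2 j}{- \frac{1}{5} + j}$)
$a{\left(D \right)} = -2 + D \left(6 + D\right)$ ($a{\left(D \right)} = -2 + \left(D + 6\right) D = -2 + \left(6 + D\right) D = -2 + D \left(6 + D\right)$)
$\frac{a{\left(-9 - 0 \right)}}{g{\left(1 \right)}} = \frac{-2 + \left(-9 - 0\right)^{2} + 6 \left(-9 - 0\right)}{10 \cdot 1 \frac{1}{-1 + 5 \cdot 1}} = \frac{-2 + \left(-9 + 0\right)^{2} + 6 \left(-9 + 0\right)}{10 \cdot 1 \frac{1}{-1 + 5}} = \frac{-2 + \left(-9\right)^{2} + 6 \left(-9\right)}{10 \cdot 1 \cdot \frac{1}{4}} = \frac{-2 + 81 - 54}{10 \cdot 1 \cdot \frac{1}{4}} = \frac{25}{\frac{5}{2}} = 25 \cdot \frac{2}{5} = 10$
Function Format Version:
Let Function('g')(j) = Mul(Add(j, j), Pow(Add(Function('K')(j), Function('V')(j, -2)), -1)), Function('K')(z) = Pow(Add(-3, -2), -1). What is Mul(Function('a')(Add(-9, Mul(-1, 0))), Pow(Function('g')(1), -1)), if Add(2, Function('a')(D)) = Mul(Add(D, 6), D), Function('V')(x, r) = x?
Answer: 10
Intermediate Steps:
Function('K')(z) = Rational(-1, 5) (Function('K')(z) = Pow(-5, -1) = Rational(-1, 5))
Function('g')(j) = Mul(2, j, Pow(Add(Rational(-1, 5), j), -1)) (Function('g')(j) = Mul(Add(j, j), Pow(Add(Rational(-1, 5), j), -1)) = Mul(Mul(2, j), Pow(Add(Rational(-1, 5), j), -1)) = Mul(2, j, Pow(Add(Rational(-1, 5), j), -1)))
Function('a')(D) = Add(-2, Mul(D, Add(6, D))) (Function('a')(D) = Add(-2, Mul(Add(D, 6), D)) = Add(-2, Mul(Add(6, D), D)) = Add(-2, Mul(D, Add(6, D))))
Mul(Function('a')(Add(-9, Mul(-1, 0))), Pow(Function('g')(1), -1)) = Mul(Add(-2, Pow(Add(-9, Mul(-1, 0)), 2), Mul(6, Add(-9, Mul(-1, 0)))), Pow(Mul(10, 1, Pow(Add(-1, Mul(5, 1)), -1)), -1)) = Mul(Add(-2, Pow(Add(-9, 0), 2), Mul(6, Add(-9, 0))), Pow(Mul(10, 1, Pow(Add(-1, 5), -1)), -1)) = Mul(Add(-2, Pow(-9, 2), Mul(6, -9)), Pow(Mul(10, 1, Pow(4, -1)), -1)) = Mul(Add(-2, 81, -54), Pow(Mul(10, 1, Rational(1, 4)), -1)) = Mul(25, Pow(Rational(5, 2), -1)) = Mul(25, Rational(2, 5)) = 10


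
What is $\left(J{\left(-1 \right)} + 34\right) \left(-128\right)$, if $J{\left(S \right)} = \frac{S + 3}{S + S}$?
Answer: $-4224$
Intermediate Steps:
$J{\left(S \right)} = \frac{3 + S}{2 S}$
$\left(J{\left(-1 \right)} + 34\right) \left(-128\right) = \left(\frac{3 - 1}{2 \left(-1\right)} + 34\right) \left(-128\right) = \left(\frac{1}{2} \left(-1\right) 2 + 34\right) \left(-128\right) = \left(-1 + 34\right) \left(-128\right) = 33 \left(-128\right) = -4224$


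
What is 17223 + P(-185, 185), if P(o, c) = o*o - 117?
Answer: 51331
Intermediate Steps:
P(o, c) = -117 + o² (P(o, c) = o² - 117 = -117 + o²)
17223 + P(-185, 185) = 17223 + (-117 + (-185)²) = 17223 + (-117 + 34225) = 17223 + 34108 = 51331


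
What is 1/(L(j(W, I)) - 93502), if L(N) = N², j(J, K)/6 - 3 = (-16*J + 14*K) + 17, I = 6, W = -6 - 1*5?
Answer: 1/2728898 ≈ 3.6645e-7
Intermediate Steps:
W = -11 (W = -6 - 5 = -11)
j(J, K) = 120 - 96*J + 84*K (j(J, K) = 18 + 6*((-16*J + 14*K) + 17) = 18 + 6*(17 - 16*J + 14*K) = 18 + (102 - 96*J + 84*K) = 120 - 96*J + 84*K)
1/(L(j(W, I)) - 93502) = 1/((120 - 96*(-11) + 84*6)² - 93502) = 1/((120 + 1056 + 504)² - 93502) = 1/(1680² - 93502) = 1/(2822400 - 93502) = 1/2728898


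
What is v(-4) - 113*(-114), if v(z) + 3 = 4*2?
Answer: 12887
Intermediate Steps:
v(z) = 5 (v(z) = -3 + 4*2 = -3 + 8 = 5)
v(-4) - 113*(-114) = 5 - 113*(-114) = 5 + 12882 = 12887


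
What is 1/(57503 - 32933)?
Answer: 1/24570 ≈ 4.0700e-5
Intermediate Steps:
1/(57503 - 32933) = 1/24570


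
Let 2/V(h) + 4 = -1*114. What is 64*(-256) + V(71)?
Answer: -966657/59 ≈ -16384.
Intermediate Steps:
V(h) = -1/59 (V(h) = 2/(-4 - 1*114) = 2/(-4 - 114) = 2/(-118) = 2*(-1/118) = -1/59)
64*(-256) + V(71) = 64*(-256) - 1/59 = -16384 - 1/59 = -966657/59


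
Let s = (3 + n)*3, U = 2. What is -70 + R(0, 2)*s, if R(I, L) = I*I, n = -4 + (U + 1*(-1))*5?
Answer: -70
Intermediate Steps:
n = 1 (n = -4 + (2 + 1*(-1))*5 = -4 + (2 - 1)*5 = -4 + 1*5 = -4 + 5 = 1)
R(I, L) = I²
s = 12 (s = (3 + 1)*3 = 4*3 = 12)
-70 + R(0, 2)*s = -70 + 0²*12 = -70 + 0*12 = -70 + 0 = -70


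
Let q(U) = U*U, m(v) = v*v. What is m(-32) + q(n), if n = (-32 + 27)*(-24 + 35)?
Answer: 4049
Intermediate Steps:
m(v) = v²
n = -55 (n = -5*11 = -55)
q(U) = U²
m(-32) + q(n) = (-32)² + (-55)² = 1024 + 3025 = 4049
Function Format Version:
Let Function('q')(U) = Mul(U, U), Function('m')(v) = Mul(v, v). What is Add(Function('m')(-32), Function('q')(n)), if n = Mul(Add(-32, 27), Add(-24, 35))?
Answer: 4049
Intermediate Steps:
Function('m')(v) = Pow(v, 2)
n = -55 (n = Mul(-5, 11) = -55)
Function('q')(U) = Pow(U, 2)
Add(Function('m')(-32), Function('q')(n)) = Add(Pow(-32, 2), Pow(-55, 2)) = Add(1024, 3025) = 4049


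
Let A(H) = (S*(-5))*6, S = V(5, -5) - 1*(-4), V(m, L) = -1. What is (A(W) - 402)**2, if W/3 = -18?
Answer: 242064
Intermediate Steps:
W = -54 (W = 3*(-18) = -54)
S = 3 (S = -1 - 1*(-4) = -1 + 4 = 3)
A(H) = -90 (A(H) = (3*(-5))*6 = -15*6 = -90)
(A(W) - 402)**2 = (-90 - 402)**2 = (-492)**2 = 242064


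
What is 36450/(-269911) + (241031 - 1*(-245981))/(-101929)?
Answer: -135165207982/27511758319 ≈ -4.9130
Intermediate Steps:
36450/(-269911) + (241031 - 1*(-245981))/(-101929) = 36450*(-1/269911) + (241031 + 245981)*(-1/101929) = -36450/269911 + 487012*(-1/101929) = -36450/269911 - 487012/101929 = -135165207982/27511758319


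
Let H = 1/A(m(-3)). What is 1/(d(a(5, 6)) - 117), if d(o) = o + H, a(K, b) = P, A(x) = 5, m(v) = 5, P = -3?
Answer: -5/599 ≈ -0.0083472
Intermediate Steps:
a(K, b) = -3
H = ⅕ (H = 1/5 = ⅕ ≈ 0.20000)
d(o) = ⅕ + o (d(o) = o + ⅕ = ⅕ + o)
1/(d(a(5, 6)) - 117) = 1/((⅕ - 3) - 117) = 1/(-14/5 - 117) = 1/(-599/5) = -5/599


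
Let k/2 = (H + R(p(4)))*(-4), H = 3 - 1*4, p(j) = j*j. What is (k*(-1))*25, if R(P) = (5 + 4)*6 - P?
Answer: 7400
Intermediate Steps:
p(j) = j²
R(P) = 54 - P (R(P) = 9*6 - P = 54 - P)
H = -1 (H = 3 - 4 = -1)
k = -296 (k = 2*((-1 + (54 - 1*4²))*(-4)) = 2*((-1 + (54 - 1*16))*(-4)) = 2*((-1 + (54 - 16))*(-4)) = 2*((-1 + 38)*(-4)) = 2*(37*(-4)) = 2*(-148) = -296)
(k*(-1))*25 = -296*(-1)*25 = 296*25 = 7400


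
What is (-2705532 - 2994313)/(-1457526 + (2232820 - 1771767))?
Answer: 5699845/996473 ≈ 5.7200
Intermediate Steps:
(-2705532 - 2994313)/(-1457526 + (2232820 - 1771767)) = -5699845/(-1457526 + 461053) = -5699845/(-996473) = -5699845*(-1/996473) = 5699845/996473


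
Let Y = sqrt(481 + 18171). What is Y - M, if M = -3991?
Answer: 3991 + 2*sqrt(4663) ≈ 4127.6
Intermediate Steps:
Y = 2*sqrt(4663) (Y = sqrt(18652) = 2*sqrt(4663) ≈ 136.57)
Y - M = 2*sqrt(4663) - 1*(-3991) = 2*sqrt(4663) + 3991 = 3991 + 2*sqrt(4663)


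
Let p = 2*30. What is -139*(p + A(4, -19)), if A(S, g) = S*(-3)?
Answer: -6672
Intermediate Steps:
A(S, g) = -3*S
p = 60
-139*(p + A(4, -19)) = -139*(60 - 3*4) = -139*(60 - 12) = -139*48 = -6672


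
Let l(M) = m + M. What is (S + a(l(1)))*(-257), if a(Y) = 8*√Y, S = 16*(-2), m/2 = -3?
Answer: 8224 - 2056*I*√5 ≈ 8224.0 - 4597.4*I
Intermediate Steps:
m = -6 (m = 2*(-3) = -6)
l(M) = -6 + M
S = -32
(S + a(l(1)))*(-257) = (-32 + 8*√(-6 + 1))*(-257) = (-32 + 8*√(-5))*(-257) = (-32 + 8*(I*√5))*(-257) = (-32 + 8*I*√5)*(-257) = 8224 - 2056*I*√5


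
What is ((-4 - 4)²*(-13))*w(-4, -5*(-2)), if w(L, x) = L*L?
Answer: -13312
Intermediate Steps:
w(L, x) = L²
((-4 - 4)²*(-13))*w(-4, -5*(-2)) = ((-4 - 4)²*(-13))*(-4)² = ((-8)²*(-13))*16 = (64*(-13))*16 = -832*16 = -13312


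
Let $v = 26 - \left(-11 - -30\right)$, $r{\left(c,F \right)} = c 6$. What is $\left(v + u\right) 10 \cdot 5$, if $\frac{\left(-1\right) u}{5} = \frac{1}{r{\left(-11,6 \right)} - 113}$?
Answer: $\frac{62900}{179} \approx 351.4$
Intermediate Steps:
$r{\left(c,F \right)} = 6 c$
$v = 7$ ($v = 26 - \left(-11 + 30\right) = 26 - 19 = 7$)
$u = \frac{5}{179}$ ($u = - \frac{5}{6 \left(-11\right) - 113} = - \frac{5}{-66 - 113} = - \frac{5}{-179} = \left(-5\right) \left(- \frac{1}{179}\right) = \frac{5}{179} \approx 0.027933$)
$\left(v + u\right) 10 \cdot 5 = \left(7 + \frac{5}{179}\right) 10 \cdot 5 = \frac{1258}{179} \cdot 50 = \frac{62900}{179}$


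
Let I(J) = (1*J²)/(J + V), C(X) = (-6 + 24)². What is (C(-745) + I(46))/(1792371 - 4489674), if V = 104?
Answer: -25358/202297725 ≈ -0.00012535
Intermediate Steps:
C(X) = 324 (C(X) = 18² = 324)
I(J) = J²/(104 + J) (I(J) = (1*J²)/(J + 104) = J²/(104 + J))
(C(-745) + I(46))/(1792371 - 4489674) = (324 + 46²/(104 + 46))/(1792371 - 4489674) = (324 + 2116/150)/(-2697303) = (324 + 2116*(1/150))*(-1/2697303) = (324 + 1058/75)*(-1/2697303) = (25358/75)*(-1/2697303) = -25358/202297725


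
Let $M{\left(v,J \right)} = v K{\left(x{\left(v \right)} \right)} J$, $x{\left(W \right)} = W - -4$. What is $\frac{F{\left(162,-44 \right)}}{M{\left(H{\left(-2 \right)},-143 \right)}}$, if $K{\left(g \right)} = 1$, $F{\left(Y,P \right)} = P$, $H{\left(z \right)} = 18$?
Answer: $\frac{2}{117} \approx 0.017094$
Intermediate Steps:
$x{\left(W \right)} = 4 + W$ ($x{\left(W \right)} = W + 4 = 4 + W$)
$M{\left(v,J \right)} = J v$ ($M{\left(v,J \right)} = v 1 J = v J = J v$)
$\frac{F{\left(162,-44 \right)}}{M{\left(H{\left(-2 \right)},-143 \right)}} = - \frac{44}{\left(-143\right) 18} = - \frac{44}{-2574} = \left(-44\right) \left(- \frac{1}{2574}\right) = \frac{2}{117}$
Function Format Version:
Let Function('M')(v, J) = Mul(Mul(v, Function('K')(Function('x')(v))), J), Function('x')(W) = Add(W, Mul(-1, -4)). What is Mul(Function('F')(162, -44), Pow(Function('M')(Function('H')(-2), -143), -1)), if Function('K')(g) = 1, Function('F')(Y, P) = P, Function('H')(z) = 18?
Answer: Rational(2, 117) ≈ 0.017094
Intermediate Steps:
Function('x')(W) = Add(4, W) (Function('x')(W) = Add(W, 4) = Add(4, W))
Function('M')(v, J) = Mul(J, v) (Function('M')(v, J) = Mul(Mul(v, 1), J) = Mul(v, J) = Mul(J, v))
Mul(Function('F')(162, -44), Pow(Function('M')(Function('H')(-2), -143), -1)) = Mul(-44, Pow(Mul(-143, 18), -1)) = Mul(-44, Pow(-2574, -1)) = Mul(-44, Rational(-1, 2574)) = Rational(2, 117)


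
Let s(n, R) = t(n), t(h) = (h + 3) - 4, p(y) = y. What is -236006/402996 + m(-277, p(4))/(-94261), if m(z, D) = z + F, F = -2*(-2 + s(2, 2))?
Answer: -11067668833/18993402978 ≈ -0.58271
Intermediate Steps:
t(h) = -1 + h (t(h) = (3 + h) - 4 = -1 + h)
s(n, R) = -1 + n
F = 2 (F = -2*(-2 + (-1 + 2)) = -2*(-2 + 1) = -2*(-1) = 2)
m(z, D) = 2 + z (m(z, D) = z + 2 = 2 + z)
-236006/402996 + m(-277, p(4))/(-94261) = -236006/402996 + (2 - 277)/(-94261) = -236006*1/402996 - 275*(-1/94261) = -118003/201498 + 275/94261 = -11067668833/18993402978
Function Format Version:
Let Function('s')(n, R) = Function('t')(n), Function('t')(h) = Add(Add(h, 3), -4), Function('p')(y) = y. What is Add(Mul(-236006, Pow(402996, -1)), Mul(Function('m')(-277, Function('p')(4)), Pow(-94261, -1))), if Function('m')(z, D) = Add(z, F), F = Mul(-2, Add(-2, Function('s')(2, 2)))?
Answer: Rational(-11067668833, 18993402978) ≈ -0.58271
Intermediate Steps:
Function('t')(h) = Add(-1, h) (Function('t')(h) = Add(Add(3, h), -4) = Add(-1, h))
Function('s')(n, R) = Add(-1, n)
F = 2 (F = Mul(-2, Add(-2, Add(-1, 2))) = Mul(-2, Add(-2, 1)) = Mul(-2, -1) = 2)
Function('m')(z, D) = Add(2, z) (Function('m')(z, D) = Add(z, 2) = Add(2, z))
Add(Mul(-236006, Pow(402996, -1)), Mul(Function('m')(-277, Function('p')(4)), Pow(-94261, -1))) = Add(Mul(-236006, Pow(402996, -1)), Mul(Add(2, -277), Pow(-94261, -1))) = Add(Mul(-236006, Rational(1, 402996)), Mul(-275, Rational(-1, 94261))) = Add(Rational(-118003, 201498), Rational(275, 94261)) = Rational(-11067668833, 18993402978)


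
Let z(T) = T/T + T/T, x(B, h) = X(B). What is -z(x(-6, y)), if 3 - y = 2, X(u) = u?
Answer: -2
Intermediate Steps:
y = 1 (y = 3 - 1*2 = 3 - 2 = 1)
x(B, h) = B
z(T) = 2 (z(T) = 1 + 1 = 2)
-z(x(-6, y)) = -1*2 = -2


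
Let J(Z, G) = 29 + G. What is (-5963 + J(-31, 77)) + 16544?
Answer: 10687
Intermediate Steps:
(-5963 + J(-31, 77)) + 16544 = (-5963 + (29 + 77)) + 16544 = (-5963 + 106) + 16544 = -5857 + 16544 = 10687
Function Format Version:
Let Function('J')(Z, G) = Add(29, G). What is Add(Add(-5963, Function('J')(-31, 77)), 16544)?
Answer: 10687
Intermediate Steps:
Add(Add(-5963, Function('J')(-31, 77)), 16544) = Add(Add(-5963, Add(29, 77)), 16544) = Add(Add(-5963, 106), 16544) = Add(-5857, 16544) = 10687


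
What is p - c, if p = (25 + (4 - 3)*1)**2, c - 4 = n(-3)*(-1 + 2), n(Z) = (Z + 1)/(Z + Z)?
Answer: 2015/3 ≈ 671.67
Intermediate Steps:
n(Z) = (1 + Z)/(2*Z) (n(Z) = (1 + Z)/((2*Z)) = (1 + Z)*(1/(2*Z)) = (1 + Z)/(2*Z))
c = 13/3 (c = 4 + ((1/2)*(1 - 3)/(-3))*(-1 + 2) = 4 + ((1/2)*(-1/3)*(-2))*1 = 4 + (1/3)*1 = 4 + 1/3 = 13/3 ≈ 4.3333)
p = 676 (p = (25 + 1*1)**2 = (25 + 1)**2 = 26**2 = 676)
p - c = 676 - 1*13/3 = 676 - 13/3 = 2015/3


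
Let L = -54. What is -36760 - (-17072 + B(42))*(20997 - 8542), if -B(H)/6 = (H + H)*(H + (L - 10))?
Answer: 74493960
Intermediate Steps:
B(H) = -12*H*(-64 + H) (B(H) = -6*(H + H)*(H + (-54 - 10)) = -6*2*H*(H - 64) = -6*2*H*(-64 + H) = -12*H*(-64 + H))
-36760 - (-17072 + B(42))*(20997 - 8542) = -36760 - (-17072 + 12*42*(64 - 1*42))*(20997 - 8542) = -36760 - (-17072 + 12*42*(64 - 42))*12455 = -36760 - (-17072 + 12*42*22)*12455 = -36760 - (-17072 + 11088)*12455 = -36760 - (-5984)*12455 = -36760 - 1*(-74530720) = -36760 + 74530720 = 74493960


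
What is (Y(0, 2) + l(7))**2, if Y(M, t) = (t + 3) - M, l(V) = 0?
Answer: 25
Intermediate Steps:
Y(M, t) = 3 + t - M (Y(M, t) = (3 + t) - M = 3 + t - M)
(Y(0, 2) + l(7))**2 = ((3 + 2 - 1*0) + 0)**2 = ((3 + 2 + 0) + 0)**2 = (5 + 0)**2 = 5**2 = 25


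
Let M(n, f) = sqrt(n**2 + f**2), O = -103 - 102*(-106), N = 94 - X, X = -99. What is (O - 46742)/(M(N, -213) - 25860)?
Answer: 465906690/334328491 + 36033*sqrt(82618)/668656982 ≈ 1.4090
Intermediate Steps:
N = 193 (N = 94 - 1*(-99) = 94 + 99 = 193)
O = 10709 (O = -103 + 10812 = 10709)
M(n, f) = sqrt(f**2 + n**2)
(O - 46742)/(M(N, -213) - 25860) = (10709 - 46742)/(sqrt((-213)**2 + 193**2) - 25860) = -36033/(sqrt(45369 + 37249) - 25860) = -36033/(sqrt(82618) - 25860) = -36033/(-25860 + sqrt(82618))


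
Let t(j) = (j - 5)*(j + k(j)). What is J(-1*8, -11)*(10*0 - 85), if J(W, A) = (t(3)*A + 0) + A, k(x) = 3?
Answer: -10285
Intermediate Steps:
t(j) = (-5 + j)*(3 + j) (t(j) = (j - 5)*(j + 3) = (-5 + j)*(3 + j))
J(W, A) = -11*A (J(W, A) = ((-15 + 3² - 2*3)*A + 0) + A = ((-15 + 9 - 6)*A + 0) + A = (-12*A + 0) + A = -12*A + A = -11*A)
J(-1*8, -11)*(10*0 - 85) = (-11*(-11))*(10*0 - 85) = 121*(0 - 85) = 121*(-85) = -10285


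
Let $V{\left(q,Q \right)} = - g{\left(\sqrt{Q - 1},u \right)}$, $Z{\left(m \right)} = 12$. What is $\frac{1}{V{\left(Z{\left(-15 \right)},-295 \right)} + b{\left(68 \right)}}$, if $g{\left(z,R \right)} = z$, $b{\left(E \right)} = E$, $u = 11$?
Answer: $\frac{17}{1230} + \frac{i \sqrt{74}}{2460} \approx 0.013821 + 0.0034969 i$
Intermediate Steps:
$V{\left(q,Q \right)} = - \sqrt{-1 + Q}$ ($V{\left(q,Q \right)} = - \sqrt{Q - 1} = - \sqrt{-1 + Q}$)
$\frac{1}{V{\left(Z{\left(-15 \right)},-295 \right)} + b{\left(68 \right)}} = \frac{1}{- \sqrt{-1 - 295} + 68} = \frac{1}{- \sqrt{-296} + 68} = \frac{1}{- 2 i \sqrt{74} + 68} = \frac{1}{68 - 2 i \sqrt{74}}$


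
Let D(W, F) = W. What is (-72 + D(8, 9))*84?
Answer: -5376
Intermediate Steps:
(-72 + D(8, 9))*84 = (-72 + 8)*84 = -64*84 = -5376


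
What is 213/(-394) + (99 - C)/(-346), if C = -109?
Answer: -77825/68162 ≈ -1.1418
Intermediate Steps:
213/(-394) + (99 - C)/(-346) = 213/(-394) + (99 - 1*(-109))/(-346) = 213*(-1/394) + (99 + 109)*(-1/346) = -213/394 + 208*(-1/346) = -213/394 - 104/173 = -77825/68162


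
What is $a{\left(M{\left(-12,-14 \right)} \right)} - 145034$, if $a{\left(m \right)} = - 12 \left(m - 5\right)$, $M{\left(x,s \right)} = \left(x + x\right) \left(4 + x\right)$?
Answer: $-147278$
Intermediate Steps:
$M{\left(x,s \right)} = 2 x \left(4 + x\right)$
$a{\left(m \right)} = 60 - 12 m$ ($a{\left(m \right)} = - 12 \left(-5 + m\right) = 60 - 12 m$)
$a{\left(M{\left(-12,-14 \right)} \right)} - 145034 = \left(60 - 12 \cdot 2 \left(-12\right) \left(4 - 12\right)\right) - 145034 = \left(60 - 12 \cdot 2 \left(-12\right) \left(-8\right)\right) - 145034 = \left(60 - 2304\right) - 145034 = -2244 - 145034 = -147278$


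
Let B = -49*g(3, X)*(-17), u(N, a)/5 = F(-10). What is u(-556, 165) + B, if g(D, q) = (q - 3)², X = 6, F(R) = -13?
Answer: 7432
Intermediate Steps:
u(N, a) = -65 (u(N, a) = 5*(-13) = -65)
g(D, q) = (-3 + q)²
B = 7497 (B = -49*(-3 + 6)²*(-17) = -49*3²*(-17) = -49*9*(-17) = -441*(-17) = 7497)
u(-556, 165) + B = -65 + 7497 = 7432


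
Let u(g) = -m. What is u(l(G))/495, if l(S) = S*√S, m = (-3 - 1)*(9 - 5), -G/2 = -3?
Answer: 16/495 ≈ 0.032323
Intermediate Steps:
G = 6 (G = -2*(-3) = 6)
m = -16 (m = -4*4 = -16)
l(S) = S^(3/2)
u(g) = 16 (u(g) = -1*(-16) = 16)
u(l(G))/495 = 16/495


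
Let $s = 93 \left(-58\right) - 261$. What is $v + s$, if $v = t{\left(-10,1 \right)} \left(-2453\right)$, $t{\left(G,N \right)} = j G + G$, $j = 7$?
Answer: $190585$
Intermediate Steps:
$t{\left(G,N \right)} = 8 G$ ($t{\left(G,N \right)} = 7 G + G = 8 G$)
$s = -5655$ ($s = -5394 - 261 = -5655$)
$v = 196240$ ($v = 8 \left(-10\right) \left(-2453\right) = \left(-80\right) \left(-2453\right) = 196240$)
$v + s = 196240 - 5655 = 190585$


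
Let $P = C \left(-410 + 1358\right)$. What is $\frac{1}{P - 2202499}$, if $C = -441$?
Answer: $- \frac{1}{2620567} \approx -3.816 \cdot 10^{-7}$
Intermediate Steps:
$P = -418068$ ($P = - 441 \left(-410 + 1358\right) = \left(-441\right) 948 = -418068$)
$\frac{1}{P - 2202499} = \frac{1}{-418068 - 2202499} = \frac{1}{-2620567} = - \frac{1}{2620567}$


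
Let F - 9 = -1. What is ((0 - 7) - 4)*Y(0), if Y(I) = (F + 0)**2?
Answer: -704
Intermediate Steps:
F = 8 (F = 9 - 1 = 8)
Y(I) = 64 (Y(I) = (8 + 0)**2 = 8**2 = 64)
((0 - 7) - 4)*Y(0) = ((0 - 7) - 4)*64 = (-7 - 4)*64 = -11*64 = -704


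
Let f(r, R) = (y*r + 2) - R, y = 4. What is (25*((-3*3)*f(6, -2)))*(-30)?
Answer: 189000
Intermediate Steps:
f(r, R) = 2 - R + 4*r (f(r, R) = (4*r + 2) - R = (2 + 4*r) - R = 2 - R + 4*r)
(25*((-3*3)*f(6, -2)))*(-30) = (25*((-3*3)*(2 - 1*(-2) + 4*6)))*(-30) = (25*(-9*(2 + 2 + 24)))*(-30) = (25*(-9*28))*(-30) = (25*(-252))*(-30) = -6300*(-30) = 189000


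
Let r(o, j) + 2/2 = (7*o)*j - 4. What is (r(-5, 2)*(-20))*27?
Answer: 40500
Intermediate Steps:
r(o, j) = -5 + 7*j*o (r(o, j) = -1 + ((7*o)*j - 4) = -1 + (7*j*o - 4) = -1 + (-4 + 7*j*o) = -5 + 7*j*o)
(r(-5, 2)*(-20))*27 = ((-5 + 7*2*(-5))*(-20))*27 = ((-5 - 70)*(-20))*27 = -75*(-20)*27 = 1500*27 = 40500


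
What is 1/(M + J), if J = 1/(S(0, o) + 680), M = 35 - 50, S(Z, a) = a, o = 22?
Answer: -702/10529 ≈ -0.066673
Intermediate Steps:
M = -15
J = 1/702 (J = 1/(22 + 680) = 1/702 ≈ 0.0014245)
1/(M + J) = 1/(-15 + 1/702) = 1/(-10529/702) = -702/10529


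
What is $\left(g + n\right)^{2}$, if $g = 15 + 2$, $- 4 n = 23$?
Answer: $\frac{2025}{16} \approx 126.56$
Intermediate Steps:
$n = - \frac{23}{4}$ ($n = \left(- \frac{1}{4}\right) 23 = - \frac{23}{4} \approx -5.75$)
$g = 17$
$\left(g + n\right)^{2} = \left(17 - \frac{23}{4}\right)^{2} = \left(\frac{45}{4}\right)^{2} = \frac{2025}{16}$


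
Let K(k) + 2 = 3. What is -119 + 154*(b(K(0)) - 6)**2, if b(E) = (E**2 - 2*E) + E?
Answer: 5425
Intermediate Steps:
K(k) = 1 (K(k) = -2 + 3 = 1)
b(E) = E**2 - E
-119 + 154*(b(K(0)) - 6)**2 = -119 + 154*(1*(-1 + 1) - 6)**2 = -119 + 154*(1*0 - 6)**2 = -119 + 154*(0 - 6)**2 = -119 + 154*(-6)**2 = -119 + 154*36 = -119 + 5544 = 5425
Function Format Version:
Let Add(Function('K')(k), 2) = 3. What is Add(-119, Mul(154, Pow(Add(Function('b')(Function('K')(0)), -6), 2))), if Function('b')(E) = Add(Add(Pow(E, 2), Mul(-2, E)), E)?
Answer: 5425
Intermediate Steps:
Function('K')(k) = 1 (Function('K')(k) = Add(-2, 3) = 1)
Function('b')(E) = Add(Pow(E, 2), Mul(-1, E))
Add(-119, Mul(154, Pow(Add(Function('b')(Function('K')(0)), -6), 2))) = Add(-119, Mul(154, Pow(Add(Mul(1, Add(-1, 1)), -6), 2))) = Add(-119, Mul(154, Pow(Add(Mul(1, 0), -6), 2))) = Add(-119, Mul(154, Pow(Add(0, -6), 2))) = Add(-119, Mul(154, Pow(-6, 2))) = Add(-119, Mul(154, 36)) = Add(-119, 5544) = 5425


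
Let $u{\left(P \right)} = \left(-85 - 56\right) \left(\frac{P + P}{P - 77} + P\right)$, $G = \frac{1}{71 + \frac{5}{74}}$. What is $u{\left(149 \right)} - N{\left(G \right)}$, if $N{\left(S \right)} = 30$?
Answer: $- \frac{259471}{12} \approx -21623.0$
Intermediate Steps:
$G = \frac{74}{5259}$ ($G = \frac{1}{71 + 5 \cdot \frac{1}{74}} = \frac{1}{71 + \frac{5}{74}} = \frac{1}{\frac{5259}{74}} = \frac{74}{5259} \approx 0.014071$)
$u{\left(P \right)} = - 141 P - \frac{282 P}{-77 + P}$ ($u{\left(P \right)} = - 141 \left(\frac{2 P}{-77 + P} + P\right) = - 141 \left(P + \frac{2 P}{-77 + P}\right) = - 141 P - \frac{282 P}{-77 + P}$)
$u{\left(149 \right)} - N{\left(G \right)} = 141 \cdot 149 \frac{1}{-77 + 149} \left(75 - 149\right) - 30 = 141 \cdot 149 \cdot \frac{1}{72} \left(75 - 149\right) - 30 = 141 \cdot 149 \cdot \frac{1}{72} \left(-74\right) - 30 = - \frac{259111}{12} - 30 = - \frac{259471}{12}$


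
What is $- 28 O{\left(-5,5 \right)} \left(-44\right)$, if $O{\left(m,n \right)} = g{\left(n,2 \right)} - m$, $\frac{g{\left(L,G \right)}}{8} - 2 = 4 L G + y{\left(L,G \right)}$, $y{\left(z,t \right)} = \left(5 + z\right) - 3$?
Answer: $489104$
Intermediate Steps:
$y{\left(z,t \right)} = 2 + z$
$g{\left(L,G \right)} = 32 + 8 L + 32 G L$ ($g{\left(L,G \right)} = 16 + 8 \left(4 L G + \left(2 + L\right)\right) = 16 + 8 \left(4 G L + \left(2 + L\right)\right) = 16 + 8 \left(2 + L + 4 G L\right) = 16 + \left(16 + 8 L + 32 G L\right) = 32 + 8 L + 32 G L$)
$O{\left(m,n \right)} = 32 - m + 72 n$ ($O{\left(m,n \right)} = \left(32 + 8 n + 32 \cdot 2 n\right) - m = \left(32 + 8 n + 64 n\right) - m = \left(32 + 72 n\right) - m = 32 - m + 72 n$)
$- 28 O{\left(-5,5 \right)} \left(-44\right) = - 28 \left(32 - -5 + 72 \cdot 5\right) \left(-44\right) = - 28 \left(32 + 5 + 360\right) \left(-44\right) = \left(-28\right) 397 \left(-44\right) = \left(-11116\right) \left(-44\right) = 489104$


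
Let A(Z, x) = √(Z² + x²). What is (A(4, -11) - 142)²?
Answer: (142 - √137)² ≈ 16977.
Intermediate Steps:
(A(4, -11) - 142)² = (√(4² + (-11)²) - 142)² = (√(16 + 121) - 142)² = (√137 - 142)² = (-142 + √137)²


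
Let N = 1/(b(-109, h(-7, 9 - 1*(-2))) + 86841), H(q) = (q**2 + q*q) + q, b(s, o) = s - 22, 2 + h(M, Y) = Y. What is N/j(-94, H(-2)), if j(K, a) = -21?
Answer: -1/1820910 ≈ -5.4918e-7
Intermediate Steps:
h(M, Y) = -2 + Y
b(s, o) = -22 + s
H(q) = q + 2*q**2 (H(q) = (q**2 + q**2) + q = 2*q**2 + q = q + 2*q**2)
N = 1/86710 (N = 1/((-22 - 109) + 86841) = 1/(-131 + 86841) = 1/86710 ≈ 1.1533e-5)
N/j(-94, H(-2)) = (1/86710)/(-21) = (1/86710)*(-1/21) = -1/1820910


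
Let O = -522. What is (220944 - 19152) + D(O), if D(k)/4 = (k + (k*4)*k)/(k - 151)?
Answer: 131448360/673 ≈ 1.9532e+5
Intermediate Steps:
D(k) = 4*(k + 4*k**2)/(-151 + k) (D(k) = 4*((k + (k*4)*k)/(k - 151)) = 4*((k + (4*k)*k)/(-151 + k)) = 4*((k + 4*k**2)/(-151 + k)) = 4*(k + 4*k**2)/(-151 + k))
(220944 - 19152) + D(O) = (220944 - 19152) + 4*(-522)*(1 + 4*(-522))/(-151 - 522) = 201792 + 4*(-522)*(1 - 2088)/(-673) = 201792 + 4*(-522)*(-1/673)*(-2087) = 201792 - 4357656/673 = 131448360/673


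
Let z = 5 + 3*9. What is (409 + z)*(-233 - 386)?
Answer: -272979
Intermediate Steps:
z = 32 (z = 5 + 27 = 32)
(409 + z)*(-233 - 386) = (409 + 32)*(-233 - 386) = 441*(-619) = -272979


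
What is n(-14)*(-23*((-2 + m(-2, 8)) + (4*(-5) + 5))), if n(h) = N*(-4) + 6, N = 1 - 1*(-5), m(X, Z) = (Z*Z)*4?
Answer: 98946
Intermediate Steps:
m(X, Z) = 4*Z² (m(X, Z) = Z²*4 = 4*Z²)
N = 6 (N = 1 + 5 = 6)
n(h) = -18 (n(h) = 6*(-4) + 6 = -24 + 6 = -18)
n(-14)*(-23*((-2 + m(-2, 8)) + (4*(-5) + 5))) = -(-414)*((-2 + 4*8²) + (4*(-5) + 5)) = -(-414)*((-2 + 4*64) + (-20 + 5)) = -(-414)*((-2 + 256) - 15) = -(-414)*(254 - 15) = -(-414)*239 = -18*(-5497) = 98946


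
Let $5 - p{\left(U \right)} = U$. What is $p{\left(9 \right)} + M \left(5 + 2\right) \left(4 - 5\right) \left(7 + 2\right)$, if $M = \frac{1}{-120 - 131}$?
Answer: $- \frac{941}{251} \approx -3.749$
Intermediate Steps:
$p{\left(U \right)} = 5 - U$
$M = - \frac{1}{251}$ ($M = \frac{1}{-251} = - \frac{1}{251} \approx -0.0039841$)
$p{\left(9 \right)} + M \left(5 + 2\right) \left(4 - 5\right) \left(7 + 2\right) = \left(5 - 9\right) - \frac{\left(5 + 2\right) \left(4 - 5\right) \left(7 + 2\right)}{251} = \left(5 - 9\right) - \frac{7 \left(-1\right) 9}{251} = -4 - \frac{\left(-7\right) 9}{251} = -4 - - \frac{63}{251} = -4 + \frac{63}{251} = - \frac{941}{251}$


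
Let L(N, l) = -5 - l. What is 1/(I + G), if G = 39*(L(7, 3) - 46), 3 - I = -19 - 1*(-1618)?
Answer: -1/3702 ≈ -0.00027012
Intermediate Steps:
I = -1596 (I = 3 - (-19 - 1*(-1618)) = 3 - (-19 + 1618) = 3 - 1*1599 = 3 - 1599 = -1596)
G = -2106 (G = 39*((-5 - 1*3) - 46) = 39*((-5 - 3) - 46) = 39*(-8 - 46) = 39*(-54) = -2106)
1/(I + G) = 1/(-1596 - 2106) = 1/(-3702) = -1/3702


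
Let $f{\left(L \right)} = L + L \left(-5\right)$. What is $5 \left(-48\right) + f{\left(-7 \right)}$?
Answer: $-212$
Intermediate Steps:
$f{\left(L \right)} = - 4 L$ ($f{\left(L \right)} = L - 5 L = - 4 L$)
$5 \left(-48\right) + f{\left(-7 \right)} = 5 \left(-48\right) - -28 = -240 + 28 = -212$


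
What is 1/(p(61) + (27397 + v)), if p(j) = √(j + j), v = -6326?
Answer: 21071/443986919 - √122/443986919 ≈ 4.7434e-5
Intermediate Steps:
p(j) = √2*√j (p(j) = √(2*j) = √2*√j)
1/(p(61) + (27397 + v)) = 1/(√2*√61 + (27397 - 6326)) = 1/(√122 + 21071) = 1/(21071 + √122)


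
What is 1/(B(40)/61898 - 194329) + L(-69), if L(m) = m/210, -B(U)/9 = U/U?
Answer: -276661591233/842000351570 ≈ -0.32858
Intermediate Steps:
B(U) = -9 (B(U) = -9*U/U = -9*1 = -9)
L(m) = m/210 (L(m) = m*(1/210) = m/210)
1/(B(40)/61898 - 194329) + L(-69) = 1/(-9/61898 - 194329) + (1/210)*(-69) = 1/(-9*1/61898 - 194329) - 23/70 = 1/(-9/61898 - 194329) - 23/70 = 1/(-12028576451/61898) - 23/70 = -61898/12028576451 - 23/70 = -276661591233/842000351570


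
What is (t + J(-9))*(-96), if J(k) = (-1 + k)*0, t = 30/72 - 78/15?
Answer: 2296/5 ≈ 459.20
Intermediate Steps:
t = -287/60 (t = 30*(1/72) - 78*1/15 = 5/12 - 26/5 = -287/60 ≈ -4.7833)
J(k) = 0
(t + J(-9))*(-96) = (-287/60 + 0)*(-96) = -287/60*(-96) = 2296/5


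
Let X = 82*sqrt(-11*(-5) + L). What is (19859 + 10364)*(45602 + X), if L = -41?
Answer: 1378229246 + 2478286*sqrt(14) ≈ 1.3875e+9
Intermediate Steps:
X = 82*sqrt(14) (X = 82*sqrt(-11*(-5) - 41) = 82*sqrt(55 - 41) = 82*sqrt(14) ≈ 306.82)
(19859 + 10364)*(45602 + X) = (19859 + 10364)*(45602 + 82*sqrt(14)) = 30223*(45602 + 82*sqrt(14)) = 1378229246 + 2478286*sqrt(14)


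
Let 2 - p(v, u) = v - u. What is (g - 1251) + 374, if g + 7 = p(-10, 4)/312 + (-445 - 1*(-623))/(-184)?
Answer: -3175079/3588 ≈ -884.92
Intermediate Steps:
p(v, u) = 2 + u - v (p(v, u) = 2 - (v - u) = 2 + (u - v) = 2 + u - v)
g = -28403/3588 (g = -7 + ((2 + 4 - 1*(-10))/312 + (-445 - 1*(-623))/(-184)) = -7 + ((2 + 4 + 10)*(1/312) + (-445 + 623)*(-1/184)) = -7 + (16*(1/312) + 178*(-1/184)) = -7 + (2/39 - 89/92) = -7 - 3287/3588 = -28403/3588 ≈ -7.9161)
(g - 1251) + 374 = (-28403/3588 - 1251) + 374 = -4516991/3588 + 374 = -3175079/3588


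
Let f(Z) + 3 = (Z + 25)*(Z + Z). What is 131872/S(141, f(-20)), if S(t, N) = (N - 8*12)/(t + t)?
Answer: -2860608/23 ≈ -1.2437e+5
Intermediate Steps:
f(Z) = -3 + 2*Z*(25 + Z) (f(Z) = -3 + (Z + 25)*(Z + Z) = -3 + (25 + Z)*(2*Z) = -3 + 2*Z*(25 + Z))
S(t, N) = (-96 + N)/(2*t) (S(t, N) = (N - 96)/((2*t)) = (-96 + N)*(1/(2*t)) = (-96 + N)/(2*t))
131872/S(141, f(-20)) = 131872/(((1/2)*(-96 + (-3 + 2*(-20)**2 + 50*(-20)))/141)) = 131872/(((1/2)*(1/141)*(-96 + (-3 + 2*400 - 1000)))) = 131872/(((1/2)*(1/141)*(-96 + (-3 + 800 - 1000)))) = 131872/(((1/2)*(1/141)*(-96 - 203))) = 131872/(((1/2)*(1/141)*(-299))) = 131872/(-299/282) = 131872*(-282/299) = -2860608/23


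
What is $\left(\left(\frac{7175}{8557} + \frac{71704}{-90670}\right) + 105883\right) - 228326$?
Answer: $- \frac{47499489793524}{387931595} \approx -1.2244 \cdot 10^{5}$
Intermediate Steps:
$\left(\left(\frac{7175}{8557} + \frac{71704}{-90670}\right) + 105883\right) - 228326 = \left(\left(7175 \cdot \frac{1}{8557} + 71704 \left(- \frac{1}{90670}\right)\right) + 105883\right) - 228326 = \left(\left(\frac{7175}{8557} - \frac{35852}{45335}\right) + 105883\right) - 228326 = \left(\frac{18493061}{387931595} + 105883\right) - 228326 = \frac{41075379566446}{387931595} - 228326 = - \frac{47499489793524}{387931595}$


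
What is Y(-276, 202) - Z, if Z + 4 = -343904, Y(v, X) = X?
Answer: 344110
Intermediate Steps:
Z = -343908 (Z = -4 - 343904 = -343908)
Y(-276, 202) - Z = 202 - 1*(-343908) = 202 + 343908 = 344110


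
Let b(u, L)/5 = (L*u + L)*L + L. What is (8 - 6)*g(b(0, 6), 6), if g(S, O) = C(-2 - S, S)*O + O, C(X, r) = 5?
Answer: 72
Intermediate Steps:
b(u, L) = 5*L + 5*L*(L + L*u) (b(u, L) = 5*((L*u + L)*L + L) = 5*((L + L*u)*L + L) = 5*(L*(L + L*u) + L) = 5*(L + L*(L + L*u)) = 5*L + 5*L*(L + L*u))
g(S, O) = 6*O (g(S, O) = 5*O + O = 6*O)
(8 - 6)*g(b(0, 6), 6) = (8 - 6)*(6*6) = 2*36 = 72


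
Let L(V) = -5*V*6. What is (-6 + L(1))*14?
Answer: -504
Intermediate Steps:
L(V) = -30*V
(-6 + L(1))*14 = (-6 - 30*1)*14 = (-6 - 30)*14 = -36*14 = -504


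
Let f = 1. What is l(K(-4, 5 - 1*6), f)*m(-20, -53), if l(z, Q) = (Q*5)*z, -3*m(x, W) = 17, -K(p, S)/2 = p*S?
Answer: 680/3 ≈ 226.67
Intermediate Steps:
K(p, S) = -2*S*p (K(p, S) = -2*p*S = -2*S*p)
m(x, W) = -17/3 (m(x, W) = -1/3*17 = -17/3)
l(z, Q) = 5*Q*z (l(z, Q) = (5*Q)*z = 5*Q*z)
l(K(-4, 5 - 1*6), f)*m(-20, -53) = (5*1*(-2*(5 - 1*6)*(-4)))*(-17/3) = (5*1*(-2*(5 - 6)*(-4)))*(-17/3) = (5*1*(-2*(-1)*(-4)))*(-17/3) = (5*1*(-8))*(-17/3) = -40*(-17/3) = 680/3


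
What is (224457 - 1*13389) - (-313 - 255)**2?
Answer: -111556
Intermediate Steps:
(224457 - 1*13389) - (-313 - 255)**2 = (224457 - 13389) - 1*(-568)**2 = 211068 - 1*322624 = 211068 - 322624 = -111556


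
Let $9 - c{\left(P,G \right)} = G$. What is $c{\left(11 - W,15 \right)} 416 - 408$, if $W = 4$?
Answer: $-2904$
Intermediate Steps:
$c{\left(P,G \right)} = 9 - G$
$c{\left(11 - W,15 \right)} 416 - 408 = \left(9 - 15\right) 416 - 408 = \left(-6\right) 416 - 408 = -2496 - 408 = -2904$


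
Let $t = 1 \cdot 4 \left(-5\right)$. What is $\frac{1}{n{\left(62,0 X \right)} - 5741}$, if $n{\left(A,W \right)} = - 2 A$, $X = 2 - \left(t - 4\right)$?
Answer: $- \frac{1}{5865} \approx -0.0001705$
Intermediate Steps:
$t = -20$ ($t = 4 \left(-5\right) = -20$)
$X = 26$ ($X = 2 - \left(-20 - 4\right) = 2 - -24 = 2 + 24 = 26$)
$\frac{1}{n{\left(62,0 X \right)} - 5741} = \frac{1}{\left(-2\right) 62 - 5741} = \frac{1}{-124 - 5741} = \frac{1}{-5865} = - \frac{1}{5865}$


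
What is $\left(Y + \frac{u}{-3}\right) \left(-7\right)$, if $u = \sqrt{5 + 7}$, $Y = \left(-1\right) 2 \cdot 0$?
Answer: $\frac{14 \sqrt{3}}{3} \approx 8.0829$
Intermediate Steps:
$Y = 0$ ($Y = \left(-2\right) 0 = 0$)
$u = 2 \sqrt{3}$ ($u = \sqrt{12} = 2 \sqrt{3} \approx 3.4641$)
$\left(Y + \frac{u}{-3}\right) \left(-7\right) = \left(0 + \frac{2 \sqrt{3}}{-3}\right) \left(-7\right) = \left(0 + 2 \sqrt{3} \left(- \frac{1}{3}\right)\right) \left(-7\right) = \left(0 - \frac{2 \sqrt{3}}{3}\right) \left(-7\right) = - \frac{2 \sqrt{3}}{3} \left(-7\right) = \frac{14 \sqrt{3}}{3}$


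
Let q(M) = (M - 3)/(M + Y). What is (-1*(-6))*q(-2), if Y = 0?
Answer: 15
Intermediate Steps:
q(M) = (-3 + M)/M (q(M) = (M - 3)/(M + 0) = (-3 + M)/M)
(-1*(-6))*q(-2) = (-1*(-6))*((-3 - 2)/(-2)) = 6*(-1/2*(-5)) = 6*(5/2) = 15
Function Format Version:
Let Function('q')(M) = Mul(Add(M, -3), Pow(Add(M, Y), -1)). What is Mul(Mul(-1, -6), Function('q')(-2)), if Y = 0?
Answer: 15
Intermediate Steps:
Function('q')(M) = Mul(Pow(M, -1), Add(-3, M)) (Function('q')(M) = Mul(Add(M, -3), Pow(Add(M, 0), -1)) = Mul(Add(-3, M), Pow(M, -1)) = Mul(Pow(M, -1), Add(-3, M)))
Mul(Mul(-1, -6), Function('q')(-2)) = Mul(Mul(-1, -6), Mul(Pow(-2, -1), Add(-3, -2))) = Mul(6, Mul(Rational(-1, 2), -5)) = Mul(6, Rational(5, 2)) = 15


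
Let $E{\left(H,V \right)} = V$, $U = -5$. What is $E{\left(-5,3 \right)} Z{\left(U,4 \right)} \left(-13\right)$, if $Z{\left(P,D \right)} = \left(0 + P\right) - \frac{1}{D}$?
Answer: $\frac{819}{4} \approx 204.75$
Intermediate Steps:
$Z{\left(P,D \right)} = P - \frac{1}{D}$
$E{\left(-5,3 \right)} Z{\left(U,4 \right)} \left(-13\right) = 3 \left(-5 - \frac{1}{4}\right) \left(-13\right) = 3 \left(- \frac{21}{4}\right) \left(-13\right) = \left(- \frac{63}{4}\right) \left(-13\right) = \frac{819}{4}$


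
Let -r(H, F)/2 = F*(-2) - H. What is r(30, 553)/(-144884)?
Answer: -568/36221 ≈ -0.015682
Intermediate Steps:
r(H, F) = 2*H + 4*F (r(H, F) = -2*(F*(-2) - H) = -2*(-2*F - H) = -2*(-H - 2*F) = 2*H + 4*F)
r(30, 553)/(-144884) = (2*30 + 4*553)/(-144884) = (60 + 2212)*(-1/144884) = 2272*(-1/144884) = -568/36221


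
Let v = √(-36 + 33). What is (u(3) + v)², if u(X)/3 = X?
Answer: (9 + I*√3)² ≈ 78.0 + 31.177*I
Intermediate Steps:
u(X) = 3*X
v = I*√3 (v = √(-3) = I*√3 ≈ 1.732*I)
(u(3) + v)² = (3*3 + I*√3)² = (9 + I*√3)²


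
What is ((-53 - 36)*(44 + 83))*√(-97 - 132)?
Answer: -11303*I*√229 ≈ -1.7105e+5*I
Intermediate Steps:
((-53 - 36)*(44 + 83))*√(-97 - 132) = (-89*127)*√(-229) = -11303*I*√229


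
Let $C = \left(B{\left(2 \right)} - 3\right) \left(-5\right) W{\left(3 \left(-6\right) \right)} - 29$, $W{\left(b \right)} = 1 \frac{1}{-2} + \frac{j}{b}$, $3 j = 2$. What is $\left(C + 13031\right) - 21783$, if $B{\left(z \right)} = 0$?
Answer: $- \frac{158203}{18} \approx -8789.1$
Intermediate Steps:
$j = \frac{2}{3}$ ($j = \frac{1}{3} \cdot 2 = \frac{2}{3} \approx 0.66667$)
$W{\left(b \right)} = - \frac{1}{2} + \frac{2}{3 b}$ ($W{\left(b \right)} = 1 \frac{1}{-2} + \frac{2}{3 b} = 1 \left(- \frac{1}{2}\right) + \frac{2}{3 b} = - \frac{1}{2} + \frac{2}{3 b}$)
$C = - \frac{667}{18}$ ($C = \left(0 - 3\right) \left(-5\right) \frac{4 - 3 \cdot 3 \left(-6\right)}{6 \cdot 3 \left(-6\right)} - 29 = \left(-3\right) \left(-5\right) \frac{4 - -54}{6 \left(-18\right)} - 29 = 15 \cdot \frac{1}{6} \left(- \frac{1}{18}\right) \left(4 + 54\right) - 29 = 15 \cdot \frac{1}{6} \left(- \frac{1}{18}\right) 58 - 29 = 15 \left(- \frac{29}{54}\right) - 29 = - \frac{145}{18} - 29 = - \frac{667}{18} \approx -37.056$)
$\left(C + 13031\right) - 21783 = \left(- \frac{667}{18} + 13031\right) - 21783 = \frac{233891}{18} - 21783 = - \frac{158203}{18}$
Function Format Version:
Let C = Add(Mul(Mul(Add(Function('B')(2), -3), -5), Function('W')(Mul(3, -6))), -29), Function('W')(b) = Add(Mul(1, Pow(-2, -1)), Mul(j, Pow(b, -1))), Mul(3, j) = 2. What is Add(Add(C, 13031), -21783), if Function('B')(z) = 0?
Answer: Rational(-158203, 18) ≈ -8789.1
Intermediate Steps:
j = Rational(2, 3) (j = Mul(Rational(1, 3), 2) = Rational(2, 3) ≈ 0.66667)
Function('W')(b) = Add(Rational(-1, 2), Mul(Rational(2, 3), Pow(b, -1))) (Function('W')(b) = Add(Mul(1, Pow(-2, -1)), Mul(Rational(2, 3), Pow(b, -1))) = Add(Mul(1, Rational(-1, 2)), Mul(Rational(2, 3), Pow(b, -1))) = Add(Rational(-1, 2), Mul(Rational(2, 3), Pow(b, -1))))
C = Rational(-667, 18) (C = Add(Mul(Mul(Add(0, -3), -5), Mul(Rational(1, 6), Pow(Mul(3, -6), -1), Add(4, Mul(-3, Mul(3, -6))))), -29) = Add(Mul(Mul(-3, -5), Mul(Rational(1, 6), Pow(-18, -1), Add(4, Mul(-3, -18)))), -29) = Add(Mul(15, Mul(Rational(1, 6), Rational(-1, 18), Add(4, 54))), -29) = Add(Mul(15, Mul(Rational(1, 6), Rational(-1, 18), 58)), -29) = Add(Mul(15, Rational(-29, 54)), -29) = Add(Rational(-145, 18), -29) = Rational(-667, 18) ≈ -37.056)
Add(Add(C, 13031), -21783) = Add(Add(Rational(-667, 18), 13031), -21783) = Add(Rational(233891, 18), -21783) = Rational(-158203, 18)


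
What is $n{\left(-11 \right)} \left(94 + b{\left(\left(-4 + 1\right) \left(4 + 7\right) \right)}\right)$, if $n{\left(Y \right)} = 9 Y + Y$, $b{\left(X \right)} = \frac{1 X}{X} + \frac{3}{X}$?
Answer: $-10440$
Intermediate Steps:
$b{\left(X \right)} = 1 + \frac{3}{X}$ ($b{\left(X \right)} = \frac{X}{X} + \frac{3}{X} = 1 + \frac{3}{X}$)
$n{\left(Y \right)} = 10 Y$
$n{\left(-11 \right)} \left(94 + b{\left(\left(-4 + 1\right) \left(4 + 7\right) \right)}\right) = 10 \left(-11\right) \left(94 + \frac{3 + \left(-4 + 1\right) \left(4 + 7\right)}{\left(-4 + 1\right) \left(4 + 7\right)}\right) = - 110 \left(94 + \frac{3 - 33}{\left(-3\right) 11}\right) = - 110 \left(94 + \frac{3 - 33}{-33}\right) = - 110 \left(94 - - \frac{10}{11}\right) = - 110 \left(94 + \frac{10}{11}\right) = \left(-110\right) \frac{1044}{11} = -10440$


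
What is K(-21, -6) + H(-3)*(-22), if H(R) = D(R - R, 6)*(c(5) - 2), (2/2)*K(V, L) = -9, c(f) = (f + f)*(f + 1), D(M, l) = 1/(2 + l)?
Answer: -337/2 ≈ -168.50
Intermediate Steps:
c(f) = 2*f*(1 + f) (c(f) = (2*f)*(1 + f) = 2*f*(1 + f))
K(V, L) = -9
H(R) = 29/4 (H(R) = (2*5*(1 + 5) - 2)/(2 + 6) = (2*5*6 - 2)/8 = (60 - 2)/8 = (⅛)*58 = 29/4)
K(-21, -6) + H(-3)*(-22) = -9 + (29/4)*(-22) = -9 - 319/2 = -337/2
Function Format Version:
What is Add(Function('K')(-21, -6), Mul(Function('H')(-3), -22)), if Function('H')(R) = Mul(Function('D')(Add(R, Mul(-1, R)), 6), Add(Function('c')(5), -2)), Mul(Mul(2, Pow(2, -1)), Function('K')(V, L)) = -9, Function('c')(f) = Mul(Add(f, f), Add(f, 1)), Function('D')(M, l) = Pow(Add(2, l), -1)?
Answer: Rational(-337, 2) ≈ -168.50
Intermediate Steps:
Function('c')(f) = Mul(2, f, Add(1, f)) (Function('c')(f) = Mul(Mul(2, f), Add(1, f)) = Mul(2, f, Add(1, f)))
Function('K')(V, L) = -9
Function('H')(R) = Rational(29, 4) (Function('H')(R) = Mul(Pow(Add(2, 6), -1), Add(Mul(2, 5, Add(1, 5)), -2)) = Mul(Pow(8, -1), Add(Mul(2, 5, 6), -2)) = Mul(Rational(1, 8), Add(60, -2)) = Mul(Rational(1, 8), 58) = Rational(29, 4))
Add(Function('K')(-21, -6), Mul(Function('H')(-3), -22)) = Add(-9, Mul(Rational(29, 4), -22)) = Add(-9, Rational(-319, 2)) = Rational(-337, 2)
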